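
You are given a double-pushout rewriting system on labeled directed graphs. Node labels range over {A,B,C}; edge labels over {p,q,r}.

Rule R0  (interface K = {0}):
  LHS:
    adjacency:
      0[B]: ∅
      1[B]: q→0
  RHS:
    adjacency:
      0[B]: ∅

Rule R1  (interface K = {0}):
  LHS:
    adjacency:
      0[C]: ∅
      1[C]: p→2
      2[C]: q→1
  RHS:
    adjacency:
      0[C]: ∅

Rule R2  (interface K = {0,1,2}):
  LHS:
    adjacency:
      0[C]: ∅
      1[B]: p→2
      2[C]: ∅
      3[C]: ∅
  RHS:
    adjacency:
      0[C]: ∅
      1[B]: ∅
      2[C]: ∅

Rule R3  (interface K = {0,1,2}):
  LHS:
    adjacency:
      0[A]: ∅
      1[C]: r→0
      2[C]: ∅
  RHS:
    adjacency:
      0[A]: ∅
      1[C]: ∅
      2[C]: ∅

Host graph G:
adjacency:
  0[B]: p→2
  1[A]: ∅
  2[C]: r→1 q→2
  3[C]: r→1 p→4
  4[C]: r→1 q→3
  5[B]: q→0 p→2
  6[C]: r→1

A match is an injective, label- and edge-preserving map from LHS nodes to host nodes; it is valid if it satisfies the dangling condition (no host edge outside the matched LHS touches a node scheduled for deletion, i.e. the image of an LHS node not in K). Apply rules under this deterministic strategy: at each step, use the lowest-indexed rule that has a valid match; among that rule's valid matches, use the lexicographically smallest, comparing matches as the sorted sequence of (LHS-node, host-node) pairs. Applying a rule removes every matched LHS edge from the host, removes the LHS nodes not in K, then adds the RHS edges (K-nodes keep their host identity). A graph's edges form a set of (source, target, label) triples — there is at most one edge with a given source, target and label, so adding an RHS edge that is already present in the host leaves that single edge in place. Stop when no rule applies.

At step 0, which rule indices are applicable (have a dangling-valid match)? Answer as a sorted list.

R0: no valid match — 1 raw match, all fail dangling condition
R1: no valid match — 2 raw matches, all fail dangling condition
R2: no valid match — 12 raw matches, all fail dangling condition
R3: 12 valid matches — {0↦1, 1↦2, 2↦3}, {0↦1, 1↦2, 2↦4}, {0↦1, 1↦2, 2↦6} (+9 more)

Answer: [R3]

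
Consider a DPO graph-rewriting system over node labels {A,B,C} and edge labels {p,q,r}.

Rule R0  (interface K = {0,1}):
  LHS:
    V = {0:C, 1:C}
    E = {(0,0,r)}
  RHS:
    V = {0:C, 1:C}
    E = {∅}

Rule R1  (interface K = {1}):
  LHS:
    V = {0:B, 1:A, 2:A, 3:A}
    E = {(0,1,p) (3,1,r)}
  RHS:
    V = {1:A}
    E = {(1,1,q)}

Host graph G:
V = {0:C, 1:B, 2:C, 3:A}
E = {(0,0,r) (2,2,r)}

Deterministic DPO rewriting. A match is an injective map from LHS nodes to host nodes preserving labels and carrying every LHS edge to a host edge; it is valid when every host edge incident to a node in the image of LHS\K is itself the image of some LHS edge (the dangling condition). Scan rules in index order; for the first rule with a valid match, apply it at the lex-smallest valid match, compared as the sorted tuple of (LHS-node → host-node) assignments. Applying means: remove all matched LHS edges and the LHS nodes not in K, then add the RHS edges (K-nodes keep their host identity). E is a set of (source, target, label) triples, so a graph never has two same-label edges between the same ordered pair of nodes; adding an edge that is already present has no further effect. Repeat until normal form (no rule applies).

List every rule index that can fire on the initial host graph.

R0: 2 valid matches — {0↦0, 1↦2}, {0↦2, 1↦0}
R1: no valid match — LHS pattern not found

Answer: [R0]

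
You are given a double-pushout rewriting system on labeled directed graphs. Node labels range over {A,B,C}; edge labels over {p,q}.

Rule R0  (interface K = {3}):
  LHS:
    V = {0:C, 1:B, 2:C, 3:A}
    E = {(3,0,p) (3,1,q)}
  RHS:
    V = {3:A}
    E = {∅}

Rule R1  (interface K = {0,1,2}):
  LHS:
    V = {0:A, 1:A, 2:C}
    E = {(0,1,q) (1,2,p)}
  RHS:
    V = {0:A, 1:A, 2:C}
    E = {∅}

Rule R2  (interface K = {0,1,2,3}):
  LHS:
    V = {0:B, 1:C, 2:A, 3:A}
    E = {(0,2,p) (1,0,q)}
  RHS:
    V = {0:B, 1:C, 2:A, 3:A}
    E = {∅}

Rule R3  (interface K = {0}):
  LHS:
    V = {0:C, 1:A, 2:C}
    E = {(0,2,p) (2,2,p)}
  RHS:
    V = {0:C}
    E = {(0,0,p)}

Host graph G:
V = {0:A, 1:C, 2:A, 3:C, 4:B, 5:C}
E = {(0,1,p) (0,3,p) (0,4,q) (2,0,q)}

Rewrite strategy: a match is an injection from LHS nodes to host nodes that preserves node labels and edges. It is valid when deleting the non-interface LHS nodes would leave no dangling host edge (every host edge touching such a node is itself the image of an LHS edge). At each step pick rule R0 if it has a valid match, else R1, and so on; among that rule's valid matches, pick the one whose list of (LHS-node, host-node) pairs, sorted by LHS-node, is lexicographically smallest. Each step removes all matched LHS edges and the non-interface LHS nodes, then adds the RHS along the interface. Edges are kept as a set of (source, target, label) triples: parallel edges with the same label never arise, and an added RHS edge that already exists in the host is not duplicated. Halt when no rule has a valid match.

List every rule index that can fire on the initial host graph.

Answer: [R0,R1]

Derivation:
R0: 2 valid matches — {0↦1, 1↦4, 2↦5, 3↦0}, {0↦3, 1↦4, 2↦5, 3↦0}
R1: 2 valid matches — {0↦2, 1↦0, 2↦1}, {0↦2, 1↦0, 2↦3}
R2: no valid match — LHS pattern not found
R3: no valid match — LHS pattern not found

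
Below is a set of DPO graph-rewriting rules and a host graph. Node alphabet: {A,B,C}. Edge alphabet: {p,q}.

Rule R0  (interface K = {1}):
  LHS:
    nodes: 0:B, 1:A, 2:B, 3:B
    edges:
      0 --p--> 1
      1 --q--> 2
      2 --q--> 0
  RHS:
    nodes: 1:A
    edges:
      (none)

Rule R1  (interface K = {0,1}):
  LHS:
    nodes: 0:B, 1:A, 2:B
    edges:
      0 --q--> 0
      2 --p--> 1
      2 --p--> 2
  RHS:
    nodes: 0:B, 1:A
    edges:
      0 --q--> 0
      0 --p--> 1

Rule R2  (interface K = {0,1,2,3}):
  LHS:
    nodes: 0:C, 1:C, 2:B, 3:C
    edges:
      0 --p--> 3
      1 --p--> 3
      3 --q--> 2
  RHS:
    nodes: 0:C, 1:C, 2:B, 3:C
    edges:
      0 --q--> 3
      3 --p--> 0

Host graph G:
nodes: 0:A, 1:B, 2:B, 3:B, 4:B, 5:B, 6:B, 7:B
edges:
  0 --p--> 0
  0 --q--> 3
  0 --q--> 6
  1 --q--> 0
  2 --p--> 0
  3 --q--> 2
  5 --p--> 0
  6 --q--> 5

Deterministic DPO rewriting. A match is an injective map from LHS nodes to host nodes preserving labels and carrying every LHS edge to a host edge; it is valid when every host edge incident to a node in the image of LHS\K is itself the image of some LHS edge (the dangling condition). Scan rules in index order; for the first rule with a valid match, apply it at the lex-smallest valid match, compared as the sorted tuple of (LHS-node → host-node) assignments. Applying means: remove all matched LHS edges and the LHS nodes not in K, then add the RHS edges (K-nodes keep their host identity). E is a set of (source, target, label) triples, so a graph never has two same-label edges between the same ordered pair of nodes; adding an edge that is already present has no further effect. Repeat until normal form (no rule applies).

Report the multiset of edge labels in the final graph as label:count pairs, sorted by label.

start.  V:8 E:8  edges: 0-p->0 0-q->3 0-q->6 1-q->0 2-p->0 3-q->2 5-p->0 6-q->5
1. fire R0 via {0↦2, 1↦0, 2↦3, 3↦4}  →  V:5 E:5  edges: 0-p->0 0-q->6 1-q->0 5-p->0 6-q->5
2. fire R0 via {0↦5, 1↦0, 2↦6, 3↦7}  →  V:2 E:2  edges: 0-p->0 1-q->0
halt: no rule applies after step 2
NF edges: [(0, 0, 'p'), (1, 0, 'q')]

Answer: p:1 q:1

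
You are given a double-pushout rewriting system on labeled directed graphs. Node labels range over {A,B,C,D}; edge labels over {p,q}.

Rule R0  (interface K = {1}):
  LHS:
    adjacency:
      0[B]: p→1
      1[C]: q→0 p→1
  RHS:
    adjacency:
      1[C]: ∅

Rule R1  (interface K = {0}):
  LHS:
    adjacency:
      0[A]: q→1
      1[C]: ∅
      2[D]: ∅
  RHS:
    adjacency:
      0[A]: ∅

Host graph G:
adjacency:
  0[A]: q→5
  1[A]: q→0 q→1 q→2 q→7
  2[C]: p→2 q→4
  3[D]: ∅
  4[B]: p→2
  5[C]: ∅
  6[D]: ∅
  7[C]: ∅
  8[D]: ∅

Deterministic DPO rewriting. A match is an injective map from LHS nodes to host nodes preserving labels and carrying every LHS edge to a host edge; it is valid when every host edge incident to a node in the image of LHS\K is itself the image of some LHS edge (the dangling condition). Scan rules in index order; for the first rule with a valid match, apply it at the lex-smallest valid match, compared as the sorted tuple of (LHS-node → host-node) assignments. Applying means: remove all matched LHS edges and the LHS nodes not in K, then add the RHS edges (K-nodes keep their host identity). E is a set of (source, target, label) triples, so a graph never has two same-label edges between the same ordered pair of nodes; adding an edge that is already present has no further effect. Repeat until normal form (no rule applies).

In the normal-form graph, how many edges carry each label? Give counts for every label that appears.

Answer: q:2

Rewrite trace:
[0] host  ⇒  9 nodes, 8 edges  {0-q->5 1-q->0 1-q->1 1-q->2 1-q->7 2-p->2 2-q->4 4-p->2}
[1] R0 @ {0↦4, 1↦2}  ⇒  8 nodes, 5 edges  {0-q->5 1-q->0 1-q->1 1-q->2 1-q->7}
[2] R1 @ {0↦0, 1↦5, 2↦3}  ⇒  6 nodes, 4 edges  {1-q->0 1-q->1 1-q->2 1-q->7}
[3] R1 @ {0↦1, 1↦2, 2↦6}  ⇒  4 nodes, 3 edges  {1-q->0 1-q->1 1-q->7}
[4] R1 @ {0↦1, 1↦7, 2↦8}  ⇒  2 nodes, 2 edges  {1-q->0 1-q->1}
halt: no rule applies after step 4
NF edges: [(1, 0, 'q'), (1, 1, 'q')]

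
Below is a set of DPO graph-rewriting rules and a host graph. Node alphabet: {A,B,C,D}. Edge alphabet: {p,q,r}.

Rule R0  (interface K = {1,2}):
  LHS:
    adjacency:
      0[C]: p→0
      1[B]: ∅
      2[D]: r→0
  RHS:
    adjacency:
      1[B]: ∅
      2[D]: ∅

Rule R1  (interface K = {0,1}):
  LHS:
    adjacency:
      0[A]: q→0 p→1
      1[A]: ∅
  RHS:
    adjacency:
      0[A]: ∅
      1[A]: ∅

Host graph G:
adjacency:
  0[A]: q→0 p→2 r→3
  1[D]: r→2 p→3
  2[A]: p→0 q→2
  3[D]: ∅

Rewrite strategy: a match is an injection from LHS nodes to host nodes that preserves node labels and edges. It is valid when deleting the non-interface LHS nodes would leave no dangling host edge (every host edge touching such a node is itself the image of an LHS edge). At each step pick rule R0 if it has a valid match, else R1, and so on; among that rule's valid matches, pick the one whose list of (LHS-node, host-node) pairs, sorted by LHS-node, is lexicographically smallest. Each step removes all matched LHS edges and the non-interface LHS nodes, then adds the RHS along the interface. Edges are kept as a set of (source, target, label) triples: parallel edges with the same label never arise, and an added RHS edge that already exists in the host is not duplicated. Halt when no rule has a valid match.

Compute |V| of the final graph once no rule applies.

start.  V:4 E:7  edges: 0-q->0 0-p->2 0-r->3 1-r->2 1-p->3 2-p->0 2-q->2
1. fire R1 via {0↦0, 1↦2}  →  V:4 E:5  edges: 0-r->3 1-r->2 1-p->3 2-p->0 2-q->2
2. fire R1 via {0↦2, 1↦0}  →  V:4 E:3  edges: 0-r->3 1-r->2 1-p->3
halt: no rule applies after step 2
NF nodes: {0:A, 1:D, 2:A, 3:D}

Answer: 4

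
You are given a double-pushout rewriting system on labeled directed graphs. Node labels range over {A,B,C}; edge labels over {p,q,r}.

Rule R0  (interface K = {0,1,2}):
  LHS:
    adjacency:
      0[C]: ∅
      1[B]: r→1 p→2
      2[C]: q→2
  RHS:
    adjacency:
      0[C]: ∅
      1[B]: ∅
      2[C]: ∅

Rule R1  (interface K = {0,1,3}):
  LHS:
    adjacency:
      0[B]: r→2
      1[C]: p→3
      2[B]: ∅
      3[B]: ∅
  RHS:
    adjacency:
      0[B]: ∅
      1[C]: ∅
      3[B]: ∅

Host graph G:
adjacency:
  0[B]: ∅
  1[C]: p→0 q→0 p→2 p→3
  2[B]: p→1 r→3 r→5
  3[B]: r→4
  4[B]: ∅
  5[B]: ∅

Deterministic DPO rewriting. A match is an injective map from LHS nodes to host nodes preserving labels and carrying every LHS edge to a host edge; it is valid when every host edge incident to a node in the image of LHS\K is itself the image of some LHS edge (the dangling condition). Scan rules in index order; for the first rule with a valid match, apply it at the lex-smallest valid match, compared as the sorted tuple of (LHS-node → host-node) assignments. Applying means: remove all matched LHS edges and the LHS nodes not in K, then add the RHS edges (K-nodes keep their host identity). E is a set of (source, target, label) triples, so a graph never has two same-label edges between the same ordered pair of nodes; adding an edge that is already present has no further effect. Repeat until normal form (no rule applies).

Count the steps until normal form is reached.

start.  V:6 E:8  edges: 1-p->0 1-q->0 1-p->2 1-p->3 2-p->1 2-r->3 2-r->5 3-r->4
1. fire R1 via {0↦2, 1↦1, 2↦5, 3↦0}  →  V:5 E:6  edges: 1-q->0 1-p->2 1-p->3 2-p->1 2-r->3 3-r->4
2. fire R1 via {0↦3, 1↦1, 2↦4, 3↦2}  →  V:4 E:4  edges: 1-q->0 1-p->3 2-p->1 2-r->3
final graph: no rule applies after step 2

Answer: 2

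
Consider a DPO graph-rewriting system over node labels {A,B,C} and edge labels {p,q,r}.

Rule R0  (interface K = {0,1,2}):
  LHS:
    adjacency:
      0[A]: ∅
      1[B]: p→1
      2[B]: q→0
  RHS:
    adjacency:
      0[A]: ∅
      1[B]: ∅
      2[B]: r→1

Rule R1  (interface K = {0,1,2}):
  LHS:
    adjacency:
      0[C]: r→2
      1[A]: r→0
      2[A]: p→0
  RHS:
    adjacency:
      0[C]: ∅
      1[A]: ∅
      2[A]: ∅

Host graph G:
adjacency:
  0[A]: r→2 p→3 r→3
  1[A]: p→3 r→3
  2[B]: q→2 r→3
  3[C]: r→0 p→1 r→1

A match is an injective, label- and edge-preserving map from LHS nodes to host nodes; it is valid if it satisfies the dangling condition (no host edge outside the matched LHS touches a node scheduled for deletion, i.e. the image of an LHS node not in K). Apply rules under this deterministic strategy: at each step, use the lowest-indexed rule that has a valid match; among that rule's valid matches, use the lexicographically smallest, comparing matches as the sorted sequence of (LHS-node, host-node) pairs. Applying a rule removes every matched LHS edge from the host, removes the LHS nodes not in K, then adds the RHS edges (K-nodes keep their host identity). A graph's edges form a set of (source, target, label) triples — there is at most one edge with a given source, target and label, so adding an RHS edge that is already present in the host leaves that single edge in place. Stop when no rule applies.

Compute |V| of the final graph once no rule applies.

initial: |V|=4 |E|=10  E = 0-r->2 0-p->3 0-r->3 1-p->3 1-r->3 2-q->2 2-r->3 3-r->0 3-p->1 3-r->1
step 1: apply R1 at {0↦3, 1↦0, 2↦1}  → |V|=4 |E|=7  E = 0-r->2 0-p->3 1-r->3 2-q->2 2-r->3 3-r->0 3-p->1
step 2: apply R1 at {0↦3, 1↦1, 2↦0}  → |V|=4 |E|=4  E = 0-r->2 2-q->2 2-r->3 3-p->1
final graph: no rule applies after step 2
NF nodes: {0:A, 1:A, 2:B, 3:C}

Answer: 4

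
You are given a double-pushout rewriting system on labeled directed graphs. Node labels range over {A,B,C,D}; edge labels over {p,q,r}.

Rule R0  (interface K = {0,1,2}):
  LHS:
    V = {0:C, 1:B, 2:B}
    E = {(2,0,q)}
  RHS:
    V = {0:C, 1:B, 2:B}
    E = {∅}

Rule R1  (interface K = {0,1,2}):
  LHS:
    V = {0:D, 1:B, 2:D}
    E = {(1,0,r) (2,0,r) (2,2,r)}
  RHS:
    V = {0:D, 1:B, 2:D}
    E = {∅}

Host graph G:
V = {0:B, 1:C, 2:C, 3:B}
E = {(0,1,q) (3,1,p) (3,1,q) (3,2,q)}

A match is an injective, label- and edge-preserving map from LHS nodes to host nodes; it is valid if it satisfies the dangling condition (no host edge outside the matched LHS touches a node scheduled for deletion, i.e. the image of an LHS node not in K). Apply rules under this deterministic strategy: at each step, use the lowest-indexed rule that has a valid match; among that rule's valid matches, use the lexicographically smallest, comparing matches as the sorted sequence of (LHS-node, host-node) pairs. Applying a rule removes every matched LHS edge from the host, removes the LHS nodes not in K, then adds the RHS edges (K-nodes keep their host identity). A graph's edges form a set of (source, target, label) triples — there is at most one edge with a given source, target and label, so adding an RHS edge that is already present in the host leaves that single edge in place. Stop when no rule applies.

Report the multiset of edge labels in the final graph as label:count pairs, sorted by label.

Answer: p:1

Derivation:
start.  V:4 E:4  edges: 0-q->1 3-p->1 3-q->1 3-q->2
1. fire R0 via {0↦1, 1↦0, 2↦3}  →  V:4 E:3  edges: 0-q->1 3-p->1 3-q->2
2. fire R0 via {0↦1, 1↦3, 2↦0}  →  V:4 E:2  edges: 3-p->1 3-q->2
3. fire R0 via {0↦2, 1↦0, 2↦3}  →  V:4 E:1  edges: 3-p->1
normal form: no rule applies after step 3
NF edges: [(3, 1, 'p')]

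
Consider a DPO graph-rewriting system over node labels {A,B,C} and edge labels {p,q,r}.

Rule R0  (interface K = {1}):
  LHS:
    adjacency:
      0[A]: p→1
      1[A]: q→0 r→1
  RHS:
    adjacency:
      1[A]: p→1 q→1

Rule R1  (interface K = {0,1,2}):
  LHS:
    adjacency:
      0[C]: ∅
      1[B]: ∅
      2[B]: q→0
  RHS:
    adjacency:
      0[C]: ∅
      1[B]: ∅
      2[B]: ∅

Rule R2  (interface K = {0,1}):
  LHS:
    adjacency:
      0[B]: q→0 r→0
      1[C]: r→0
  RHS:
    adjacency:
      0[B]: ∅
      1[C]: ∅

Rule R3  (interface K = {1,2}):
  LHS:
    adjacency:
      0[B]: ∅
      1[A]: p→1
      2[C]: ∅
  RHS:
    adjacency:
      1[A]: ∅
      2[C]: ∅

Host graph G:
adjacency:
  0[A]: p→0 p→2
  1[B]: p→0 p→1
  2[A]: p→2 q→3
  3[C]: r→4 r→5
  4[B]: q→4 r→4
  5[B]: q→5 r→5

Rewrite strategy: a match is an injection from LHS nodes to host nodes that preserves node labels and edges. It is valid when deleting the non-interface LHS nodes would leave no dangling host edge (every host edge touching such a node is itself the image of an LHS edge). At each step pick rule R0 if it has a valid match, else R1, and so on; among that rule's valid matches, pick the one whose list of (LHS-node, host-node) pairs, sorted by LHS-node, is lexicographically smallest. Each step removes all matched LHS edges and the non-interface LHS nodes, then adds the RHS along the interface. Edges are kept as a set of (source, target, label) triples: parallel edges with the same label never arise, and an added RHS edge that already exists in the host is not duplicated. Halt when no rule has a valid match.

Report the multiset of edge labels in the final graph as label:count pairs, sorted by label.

Answer: p:3 q:1

Steps:
initial: |V|=6 |E|=12  E = 0-p->0 0-p->2 1-p->0 1-p->1 2-p->2 2-q->3 3-r->4 3-r->5 4-q->4 4-r->4 5-q->5 5-r->5
step 1: apply R2 at {0↦4, 1↦3}  → |V|=6 |E|=9  E = 0-p->0 0-p->2 1-p->0 1-p->1 2-p->2 2-q->3 3-r->5 5-q->5 5-r->5
step 2: apply R2 at {0↦5, 1↦3}  → |V|=6 |E|=6  E = 0-p->0 0-p->2 1-p->0 1-p->1 2-p->2 2-q->3
step 3: apply R3 at {0↦4, 1↦0, 2↦3}  → |V|=5 |E|=5  E = 0-p->2 1-p->0 1-p->1 2-p->2 2-q->3
step 4: apply R3 at {0↦5, 1↦2, 2↦3}  → |V|=4 |E|=4  E = 0-p->2 1-p->0 1-p->1 2-q->3
halt: no rule applies after step 4
NF edges: [(0, 2, 'p'), (1, 0, 'p'), (1, 1, 'p'), (2, 3, 'q')]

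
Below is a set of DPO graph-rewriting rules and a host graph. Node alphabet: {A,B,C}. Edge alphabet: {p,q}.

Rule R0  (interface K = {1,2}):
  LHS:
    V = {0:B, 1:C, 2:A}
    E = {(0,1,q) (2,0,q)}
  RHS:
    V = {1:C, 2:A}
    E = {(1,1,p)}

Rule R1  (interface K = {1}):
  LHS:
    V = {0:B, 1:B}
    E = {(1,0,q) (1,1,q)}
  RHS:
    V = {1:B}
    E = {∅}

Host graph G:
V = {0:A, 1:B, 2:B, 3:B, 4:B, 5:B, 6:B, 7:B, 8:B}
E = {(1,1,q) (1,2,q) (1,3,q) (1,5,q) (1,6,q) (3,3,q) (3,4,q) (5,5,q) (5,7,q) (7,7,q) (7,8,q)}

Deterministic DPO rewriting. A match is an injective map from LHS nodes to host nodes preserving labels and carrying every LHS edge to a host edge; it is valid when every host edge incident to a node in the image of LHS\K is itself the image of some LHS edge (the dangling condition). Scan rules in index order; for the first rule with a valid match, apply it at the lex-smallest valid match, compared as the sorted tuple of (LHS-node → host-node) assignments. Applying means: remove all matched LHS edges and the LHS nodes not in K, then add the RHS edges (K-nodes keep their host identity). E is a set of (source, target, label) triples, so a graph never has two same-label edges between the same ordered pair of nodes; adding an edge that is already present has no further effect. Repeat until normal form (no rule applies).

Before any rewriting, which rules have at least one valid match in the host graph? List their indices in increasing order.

R0: no valid match — LHS pattern not found
R1: 4 valid matches — {0↦2, 1↦1}, {0↦4, 1↦3}, {0↦6, 1↦1} (+1 more)

Answer: [R1]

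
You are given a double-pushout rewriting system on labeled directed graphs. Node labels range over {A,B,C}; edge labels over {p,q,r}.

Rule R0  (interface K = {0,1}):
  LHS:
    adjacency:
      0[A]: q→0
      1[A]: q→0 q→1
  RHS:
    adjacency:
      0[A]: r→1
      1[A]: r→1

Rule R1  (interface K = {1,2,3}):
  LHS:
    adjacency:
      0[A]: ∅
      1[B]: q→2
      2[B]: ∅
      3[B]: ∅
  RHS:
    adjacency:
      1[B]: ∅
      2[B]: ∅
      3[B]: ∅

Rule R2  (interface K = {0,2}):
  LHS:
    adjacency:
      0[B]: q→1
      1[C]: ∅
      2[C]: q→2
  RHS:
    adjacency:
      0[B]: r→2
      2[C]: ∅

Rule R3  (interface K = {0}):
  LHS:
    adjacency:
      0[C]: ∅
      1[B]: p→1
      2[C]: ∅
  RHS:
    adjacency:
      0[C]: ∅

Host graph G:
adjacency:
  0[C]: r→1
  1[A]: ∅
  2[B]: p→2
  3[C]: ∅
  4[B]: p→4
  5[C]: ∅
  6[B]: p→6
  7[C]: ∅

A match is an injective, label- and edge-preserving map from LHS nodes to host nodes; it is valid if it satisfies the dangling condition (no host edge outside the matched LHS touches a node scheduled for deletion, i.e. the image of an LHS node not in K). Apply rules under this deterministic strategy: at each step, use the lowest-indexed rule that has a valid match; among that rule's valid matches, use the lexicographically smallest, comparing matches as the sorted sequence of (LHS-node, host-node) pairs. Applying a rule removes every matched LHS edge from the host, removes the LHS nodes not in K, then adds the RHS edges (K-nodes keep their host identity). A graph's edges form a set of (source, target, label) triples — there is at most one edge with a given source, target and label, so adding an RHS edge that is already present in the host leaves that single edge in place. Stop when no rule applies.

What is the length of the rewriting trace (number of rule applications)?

Answer: 3

Derivation:
initial: |V|=8 |E|=4  E = 0-r->1 2-p->2 4-p->4 6-p->6
step 1: apply R3 at {0↦0, 1↦2, 2↦3}  → |V|=6 |E|=3  E = 0-r->1 4-p->4 6-p->6
step 2: apply R3 at {0↦0, 1↦4, 2↦5}  → |V|=4 |E|=2  E = 0-r->1 6-p->6
step 3: apply R3 at {0↦0, 1↦6, 2↦7}  → |V|=2 |E|=1  E = 0-r->1
final graph: no rule applies after step 3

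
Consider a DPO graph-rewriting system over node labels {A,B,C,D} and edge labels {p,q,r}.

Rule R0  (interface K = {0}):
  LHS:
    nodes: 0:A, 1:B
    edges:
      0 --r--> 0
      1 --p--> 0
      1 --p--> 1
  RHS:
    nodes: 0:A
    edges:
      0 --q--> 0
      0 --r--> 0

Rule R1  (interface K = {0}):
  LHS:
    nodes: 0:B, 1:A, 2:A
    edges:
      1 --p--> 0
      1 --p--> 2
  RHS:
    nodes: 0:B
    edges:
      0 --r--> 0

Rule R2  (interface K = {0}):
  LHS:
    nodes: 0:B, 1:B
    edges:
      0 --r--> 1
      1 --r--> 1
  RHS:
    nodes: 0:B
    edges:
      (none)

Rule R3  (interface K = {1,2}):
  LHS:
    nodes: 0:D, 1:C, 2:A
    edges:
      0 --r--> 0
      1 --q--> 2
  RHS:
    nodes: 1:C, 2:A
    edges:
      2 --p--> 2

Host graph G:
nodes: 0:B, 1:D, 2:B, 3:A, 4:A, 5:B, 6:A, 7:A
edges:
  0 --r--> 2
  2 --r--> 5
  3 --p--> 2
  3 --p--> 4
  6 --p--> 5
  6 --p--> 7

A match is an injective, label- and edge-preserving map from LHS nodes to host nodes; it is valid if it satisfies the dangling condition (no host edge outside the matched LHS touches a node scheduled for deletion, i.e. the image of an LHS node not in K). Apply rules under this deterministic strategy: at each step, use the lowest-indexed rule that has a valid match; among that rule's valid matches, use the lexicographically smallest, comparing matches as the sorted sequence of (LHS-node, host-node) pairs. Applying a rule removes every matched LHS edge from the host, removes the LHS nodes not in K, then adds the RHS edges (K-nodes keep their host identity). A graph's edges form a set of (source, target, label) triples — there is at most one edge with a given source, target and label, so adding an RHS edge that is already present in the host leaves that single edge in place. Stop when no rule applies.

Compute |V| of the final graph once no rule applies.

Answer: 2

Derivation:
[0] host  ⇒  8 nodes, 6 edges  {0-r->2 2-r->5 3-p->2 3-p->4 6-p->5 6-p->7}
[1] R1 @ {0↦2, 1↦3, 2↦4}  ⇒  6 nodes, 5 edges  {0-r->2 2-r->2 2-r->5 6-p->5 6-p->7}
[2] R1 @ {0↦5, 1↦6, 2↦7}  ⇒  4 nodes, 4 edges  {0-r->2 2-r->2 2-r->5 5-r->5}
[3] R2 @ {0↦2, 1↦5}  ⇒  3 nodes, 2 edges  {0-r->2 2-r->2}
[4] R2 @ {0↦0, 1↦2}  ⇒  2 nodes, 0 edges  {∅}
normal form: no rule applies after step 4
NF nodes: {0:B, 1:D}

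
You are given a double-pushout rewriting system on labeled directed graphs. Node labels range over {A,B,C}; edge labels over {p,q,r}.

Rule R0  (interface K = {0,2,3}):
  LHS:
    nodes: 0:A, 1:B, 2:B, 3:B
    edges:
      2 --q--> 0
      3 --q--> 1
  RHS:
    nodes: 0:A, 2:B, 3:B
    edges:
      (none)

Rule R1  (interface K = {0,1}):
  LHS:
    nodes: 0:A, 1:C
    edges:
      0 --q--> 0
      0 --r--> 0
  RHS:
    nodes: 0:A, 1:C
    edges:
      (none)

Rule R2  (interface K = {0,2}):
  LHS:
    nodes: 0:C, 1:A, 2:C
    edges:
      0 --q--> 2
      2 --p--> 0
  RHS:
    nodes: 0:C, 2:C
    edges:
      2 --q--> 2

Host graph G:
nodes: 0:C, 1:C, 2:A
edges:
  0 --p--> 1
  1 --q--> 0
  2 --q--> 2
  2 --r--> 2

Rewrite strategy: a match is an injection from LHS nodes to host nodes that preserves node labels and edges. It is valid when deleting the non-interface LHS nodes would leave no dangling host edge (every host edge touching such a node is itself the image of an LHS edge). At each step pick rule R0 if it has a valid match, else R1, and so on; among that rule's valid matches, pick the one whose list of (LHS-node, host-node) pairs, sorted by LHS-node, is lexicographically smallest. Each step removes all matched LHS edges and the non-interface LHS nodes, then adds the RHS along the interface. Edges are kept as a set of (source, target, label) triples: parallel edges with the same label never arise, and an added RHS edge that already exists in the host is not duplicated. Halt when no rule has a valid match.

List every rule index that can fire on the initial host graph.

R0: no valid match — LHS pattern not found
R1: 2 valid matches — {0↦2, 1↦0}, {0↦2, 1↦1}
R2: no valid match — 1 raw match, all fail dangling condition

Answer: [R1]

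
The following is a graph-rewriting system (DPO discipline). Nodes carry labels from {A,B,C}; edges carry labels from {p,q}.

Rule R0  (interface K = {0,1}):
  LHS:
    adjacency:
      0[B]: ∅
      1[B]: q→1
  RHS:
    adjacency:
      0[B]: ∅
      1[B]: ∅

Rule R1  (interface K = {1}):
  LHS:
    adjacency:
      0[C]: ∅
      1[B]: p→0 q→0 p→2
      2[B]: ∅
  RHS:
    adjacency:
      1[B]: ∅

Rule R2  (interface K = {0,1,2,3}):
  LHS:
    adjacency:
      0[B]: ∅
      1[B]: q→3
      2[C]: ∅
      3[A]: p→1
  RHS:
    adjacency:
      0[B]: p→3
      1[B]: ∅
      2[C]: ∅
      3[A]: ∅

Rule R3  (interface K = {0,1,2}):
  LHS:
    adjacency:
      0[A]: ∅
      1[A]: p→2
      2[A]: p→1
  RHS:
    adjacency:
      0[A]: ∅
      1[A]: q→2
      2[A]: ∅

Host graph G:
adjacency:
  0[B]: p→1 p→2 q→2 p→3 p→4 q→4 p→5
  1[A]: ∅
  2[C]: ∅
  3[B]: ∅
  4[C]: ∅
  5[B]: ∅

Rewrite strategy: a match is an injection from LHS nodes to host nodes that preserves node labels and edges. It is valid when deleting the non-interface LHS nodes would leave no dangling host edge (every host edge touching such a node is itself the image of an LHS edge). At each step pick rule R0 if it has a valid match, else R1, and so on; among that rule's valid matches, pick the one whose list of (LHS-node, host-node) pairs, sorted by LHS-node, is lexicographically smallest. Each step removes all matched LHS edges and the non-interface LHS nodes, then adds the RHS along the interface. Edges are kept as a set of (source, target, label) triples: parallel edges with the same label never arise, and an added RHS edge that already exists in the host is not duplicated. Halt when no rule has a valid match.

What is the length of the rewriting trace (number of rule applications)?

initial: |V|=6 |E|=7  E = 0-p->1 0-p->2 0-q->2 0-p->3 0-p->4 0-q->4 0-p->5
step 1: apply R1 at {0↦2, 1↦0, 2↦3}  → |V|=4 |E|=4  E = 0-p->1 0-p->4 0-q->4 0-p->5
step 2: apply R1 at {0↦4, 1↦0, 2↦5}  → |V|=2 |E|=1  E = 0-p->1
normal form: no rule applies after step 2

Answer: 2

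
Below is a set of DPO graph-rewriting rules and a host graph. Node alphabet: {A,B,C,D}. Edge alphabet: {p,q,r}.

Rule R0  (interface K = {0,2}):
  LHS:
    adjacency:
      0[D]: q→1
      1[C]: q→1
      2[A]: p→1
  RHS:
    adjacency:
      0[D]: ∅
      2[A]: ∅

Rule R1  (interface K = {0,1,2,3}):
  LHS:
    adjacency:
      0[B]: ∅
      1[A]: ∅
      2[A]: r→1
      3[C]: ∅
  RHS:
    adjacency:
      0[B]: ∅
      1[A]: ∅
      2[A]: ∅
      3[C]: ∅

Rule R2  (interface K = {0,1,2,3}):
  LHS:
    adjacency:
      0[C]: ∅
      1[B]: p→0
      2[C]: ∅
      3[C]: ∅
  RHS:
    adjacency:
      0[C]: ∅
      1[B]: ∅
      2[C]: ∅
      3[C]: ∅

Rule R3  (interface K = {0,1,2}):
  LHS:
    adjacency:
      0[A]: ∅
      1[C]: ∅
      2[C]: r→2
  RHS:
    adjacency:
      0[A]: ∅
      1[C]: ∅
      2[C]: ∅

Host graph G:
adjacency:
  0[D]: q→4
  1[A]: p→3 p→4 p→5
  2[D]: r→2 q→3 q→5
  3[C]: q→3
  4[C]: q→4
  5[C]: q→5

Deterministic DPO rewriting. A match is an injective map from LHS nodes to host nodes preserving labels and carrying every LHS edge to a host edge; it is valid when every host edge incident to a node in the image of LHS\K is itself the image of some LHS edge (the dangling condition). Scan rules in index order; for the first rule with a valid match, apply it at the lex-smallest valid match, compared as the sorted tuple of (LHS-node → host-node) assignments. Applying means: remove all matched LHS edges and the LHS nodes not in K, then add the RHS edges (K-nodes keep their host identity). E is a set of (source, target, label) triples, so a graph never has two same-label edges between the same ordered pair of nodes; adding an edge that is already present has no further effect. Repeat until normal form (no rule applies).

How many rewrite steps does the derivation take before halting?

Answer: 3

Rewrite trace:
[0] host  ⇒  6 nodes, 10 edges  {0-q->4 1-p->3 1-p->4 1-p->5 2-r->2 2-q->3 2-q->5 3-q->3 4-q->4 5-q->5}
[1] R0 @ {0↦0, 1↦4, 2↦1}  ⇒  5 nodes, 7 edges  {1-p->3 1-p->5 2-r->2 2-q->3 2-q->5 3-q->3 5-q->5}
[2] R0 @ {0↦2, 1↦3, 2↦1}  ⇒  4 nodes, 4 edges  {1-p->5 2-r->2 2-q->5 5-q->5}
[3] R0 @ {0↦2, 1↦5, 2↦1}  ⇒  3 nodes, 1 edges  {2-r->2}
halt: no rule applies after step 3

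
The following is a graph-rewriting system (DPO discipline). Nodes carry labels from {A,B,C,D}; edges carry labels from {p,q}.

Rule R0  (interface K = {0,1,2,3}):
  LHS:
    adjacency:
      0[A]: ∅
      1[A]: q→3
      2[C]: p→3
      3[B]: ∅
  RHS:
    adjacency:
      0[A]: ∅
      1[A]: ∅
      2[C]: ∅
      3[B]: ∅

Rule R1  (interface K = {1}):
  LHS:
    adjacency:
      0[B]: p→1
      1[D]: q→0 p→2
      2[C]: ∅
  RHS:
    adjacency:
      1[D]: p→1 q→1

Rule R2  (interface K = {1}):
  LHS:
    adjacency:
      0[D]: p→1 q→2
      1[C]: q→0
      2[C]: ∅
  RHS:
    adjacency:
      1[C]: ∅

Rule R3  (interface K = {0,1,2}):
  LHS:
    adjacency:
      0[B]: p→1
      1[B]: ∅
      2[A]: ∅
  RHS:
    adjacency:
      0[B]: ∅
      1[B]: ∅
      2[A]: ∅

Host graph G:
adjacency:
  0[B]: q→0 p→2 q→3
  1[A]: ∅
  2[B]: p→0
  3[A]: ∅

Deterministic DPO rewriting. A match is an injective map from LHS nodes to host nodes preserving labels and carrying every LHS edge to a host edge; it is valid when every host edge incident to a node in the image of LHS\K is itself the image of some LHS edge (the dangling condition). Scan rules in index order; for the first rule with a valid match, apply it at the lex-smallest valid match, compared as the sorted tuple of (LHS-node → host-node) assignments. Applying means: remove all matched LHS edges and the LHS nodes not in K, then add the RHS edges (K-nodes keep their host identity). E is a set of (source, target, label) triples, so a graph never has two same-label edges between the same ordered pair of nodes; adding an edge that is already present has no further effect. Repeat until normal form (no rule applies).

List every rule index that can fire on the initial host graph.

Answer: [R3]

Derivation:
R0: no valid match — LHS pattern not found
R1: no valid match — LHS pattern not found
R2: no valid match — LHS pattern not found
R3: 4 valid matches — {0↦0, 1↦2, 2↦1}, {0↦0, 1↦2, 2↦3}, {0↦2, 1↦0, 2↦1} (+1 more)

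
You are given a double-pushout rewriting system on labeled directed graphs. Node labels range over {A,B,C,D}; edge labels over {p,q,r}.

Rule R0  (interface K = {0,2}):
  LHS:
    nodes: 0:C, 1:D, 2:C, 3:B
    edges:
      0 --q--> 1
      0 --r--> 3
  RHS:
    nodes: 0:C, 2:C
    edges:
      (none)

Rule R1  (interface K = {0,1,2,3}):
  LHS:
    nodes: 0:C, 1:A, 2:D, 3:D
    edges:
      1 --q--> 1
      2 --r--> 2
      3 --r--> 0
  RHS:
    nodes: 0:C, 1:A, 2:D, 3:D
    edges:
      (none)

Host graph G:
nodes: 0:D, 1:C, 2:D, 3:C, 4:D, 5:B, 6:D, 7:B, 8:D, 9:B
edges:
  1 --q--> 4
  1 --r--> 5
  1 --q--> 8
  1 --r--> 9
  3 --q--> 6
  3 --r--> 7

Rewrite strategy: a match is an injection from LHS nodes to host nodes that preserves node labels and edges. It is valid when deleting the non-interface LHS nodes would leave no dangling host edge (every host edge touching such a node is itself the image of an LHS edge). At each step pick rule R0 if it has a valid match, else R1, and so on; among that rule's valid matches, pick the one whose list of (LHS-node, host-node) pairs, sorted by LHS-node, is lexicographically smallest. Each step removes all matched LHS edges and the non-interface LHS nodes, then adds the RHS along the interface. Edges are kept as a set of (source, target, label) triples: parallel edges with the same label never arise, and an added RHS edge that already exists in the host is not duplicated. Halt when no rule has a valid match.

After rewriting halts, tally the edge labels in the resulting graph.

Answer: (no edges)

Derivation:
initial: |V|=10 |E|=6  E = 1-q->4 1-r->5 1-q->8 1-r->9 3-q->6 3-r->7
step 1: apply R0 at {0↦1, 1↦4, 2↦3, 3↦5}  → |V|=8 |E|=4  E = 1-q->8 1-r->9 3-q->6 3-r->7
step 2: apply R0 at {0↦1, 1↦8, 2↦3, 3↦9}  → |V|=6 |E|=2  E = 3-q->6 3-r->7
step 3: apply R0 at {0↦3, 1↦6, 2↦1, 3↦7}  → |V|=4 |E|=0  E = ∅
final graph: no rule applies after step 3
NF edges: []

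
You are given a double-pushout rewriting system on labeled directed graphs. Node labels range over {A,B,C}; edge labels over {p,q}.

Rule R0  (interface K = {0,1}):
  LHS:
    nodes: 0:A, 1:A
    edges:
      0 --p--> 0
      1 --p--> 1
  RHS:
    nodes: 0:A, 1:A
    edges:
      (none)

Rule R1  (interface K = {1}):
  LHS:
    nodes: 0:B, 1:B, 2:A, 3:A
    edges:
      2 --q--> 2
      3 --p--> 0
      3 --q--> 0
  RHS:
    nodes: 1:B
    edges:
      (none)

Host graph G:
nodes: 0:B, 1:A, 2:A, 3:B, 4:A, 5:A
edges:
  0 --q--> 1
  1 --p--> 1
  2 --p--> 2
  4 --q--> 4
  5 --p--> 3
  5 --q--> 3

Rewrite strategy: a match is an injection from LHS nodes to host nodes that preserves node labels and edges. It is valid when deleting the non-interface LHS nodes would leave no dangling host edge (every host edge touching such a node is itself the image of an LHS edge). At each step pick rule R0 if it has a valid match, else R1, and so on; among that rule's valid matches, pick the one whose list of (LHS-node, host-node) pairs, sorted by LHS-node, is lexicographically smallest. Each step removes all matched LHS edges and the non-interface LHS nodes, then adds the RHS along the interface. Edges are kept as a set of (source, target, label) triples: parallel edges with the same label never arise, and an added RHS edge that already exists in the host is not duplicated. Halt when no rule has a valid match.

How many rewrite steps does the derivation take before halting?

[0] host  ⇒  6 nodes, 6 edges  {0-q->1 1-p->1 2-p->2 4-q->4 5-p->3 5-q->3}
[1] R0 @ {0↦1, 1↦2}  ⇒  6 nodes, 4 edges  {0-q->1 4-q->4 5-p->3 5-q->3}
[2] R1 @ {0↦3, 1↦0, 2↦4, 3↦5}  ⇒  3 nodes, 1 edges  {0-q->1}
final graph: no rule applies after step 2

Answer: 2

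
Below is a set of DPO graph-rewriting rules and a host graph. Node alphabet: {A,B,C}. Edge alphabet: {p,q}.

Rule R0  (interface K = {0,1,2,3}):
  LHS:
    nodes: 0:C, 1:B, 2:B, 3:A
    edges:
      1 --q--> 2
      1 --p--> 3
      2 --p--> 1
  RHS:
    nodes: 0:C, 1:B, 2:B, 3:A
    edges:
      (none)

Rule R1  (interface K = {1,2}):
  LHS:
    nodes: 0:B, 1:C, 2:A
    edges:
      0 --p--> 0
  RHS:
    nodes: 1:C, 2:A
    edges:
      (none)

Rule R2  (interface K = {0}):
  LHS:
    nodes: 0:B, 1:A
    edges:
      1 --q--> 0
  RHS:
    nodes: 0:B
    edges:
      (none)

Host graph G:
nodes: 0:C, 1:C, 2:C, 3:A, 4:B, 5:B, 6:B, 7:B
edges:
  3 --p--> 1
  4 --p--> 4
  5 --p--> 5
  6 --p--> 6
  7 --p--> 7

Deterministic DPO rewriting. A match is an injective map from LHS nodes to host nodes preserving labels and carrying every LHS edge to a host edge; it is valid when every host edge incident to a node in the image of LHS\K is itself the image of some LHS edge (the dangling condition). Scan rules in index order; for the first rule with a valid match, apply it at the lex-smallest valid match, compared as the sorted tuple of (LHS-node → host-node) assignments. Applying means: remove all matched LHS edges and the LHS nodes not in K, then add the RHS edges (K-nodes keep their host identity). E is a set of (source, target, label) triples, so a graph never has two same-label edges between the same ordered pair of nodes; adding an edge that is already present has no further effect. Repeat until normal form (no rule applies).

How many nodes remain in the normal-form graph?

start.  V:8 E:5  edges: 3-p->1 4-p->4 5-p->5 6-p->6 7-p->7
1. fire R1 via {0↦4, 1↦0, 2↦3}  →  V:7 E:4  edges: 3-p->1 5-p->5 6-p->6 7-p->7
2. fire R1 via {0↦5, 1↦0, 2↦3}  →  V:6 E:3  edges: 3-p->1 6-p->6 7-p->7
3. fire R1 via {0↦6, 1↦0, 2↦3}  →  V:5 E:2  edges: 3-p->1 7-p->7
4. fire R1 via {0↦7, 1↦0, 2↦3}  →  V:4 E:1  edges: 3-p->1
normal form: no rule applies after step 4
NF nodes: {0:C, 1:C, 2:C, 3:A}

Answer: 4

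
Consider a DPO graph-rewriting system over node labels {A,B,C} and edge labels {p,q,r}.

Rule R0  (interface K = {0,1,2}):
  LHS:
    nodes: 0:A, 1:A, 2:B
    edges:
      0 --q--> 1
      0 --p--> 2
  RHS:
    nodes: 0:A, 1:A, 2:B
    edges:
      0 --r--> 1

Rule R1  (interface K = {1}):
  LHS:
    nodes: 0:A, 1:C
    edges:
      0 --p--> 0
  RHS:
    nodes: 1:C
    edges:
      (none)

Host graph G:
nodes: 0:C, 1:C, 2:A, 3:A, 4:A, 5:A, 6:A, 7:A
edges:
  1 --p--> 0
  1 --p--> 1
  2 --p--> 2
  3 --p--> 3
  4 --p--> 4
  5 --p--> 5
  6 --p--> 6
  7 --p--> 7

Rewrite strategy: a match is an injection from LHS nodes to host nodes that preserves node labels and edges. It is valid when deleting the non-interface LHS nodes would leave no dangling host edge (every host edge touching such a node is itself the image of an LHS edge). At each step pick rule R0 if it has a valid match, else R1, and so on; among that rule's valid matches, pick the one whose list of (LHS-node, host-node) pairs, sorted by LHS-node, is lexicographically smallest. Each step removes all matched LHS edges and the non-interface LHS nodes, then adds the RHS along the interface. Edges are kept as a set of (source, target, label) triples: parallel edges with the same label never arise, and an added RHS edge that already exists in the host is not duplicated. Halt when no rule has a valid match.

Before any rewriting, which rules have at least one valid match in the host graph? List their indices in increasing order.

Answer: [R1]

Derivation:
R0: no valid match — LHS pattern not found
R1: 12 valid matches — {0↦2, 1↦0}, {0↦2, 1↦1}, {0↦3, 1↦0} (+9 more)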